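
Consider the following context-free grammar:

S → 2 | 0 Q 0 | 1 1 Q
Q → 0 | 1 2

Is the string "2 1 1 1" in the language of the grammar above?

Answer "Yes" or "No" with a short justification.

No - no valid derivation exists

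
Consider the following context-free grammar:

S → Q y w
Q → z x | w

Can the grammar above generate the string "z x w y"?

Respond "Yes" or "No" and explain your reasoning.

No - no valid derivation exists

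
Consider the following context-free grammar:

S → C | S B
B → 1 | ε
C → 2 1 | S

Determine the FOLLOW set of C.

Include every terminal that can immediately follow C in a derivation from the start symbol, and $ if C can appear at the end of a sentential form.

We compute FOLLOW(C) using the standard algorithm.
FOLLOW(S) starts with {$}.
FIRST(B) = {1, ε}
FIRST(C) = {2}
FIRST(S) = {2}
FOLLOW(B) = {$, 1}
FOLLOW(C) = {$, 1}
FOLLOW(S) = {$, 1}
Therefore, FOLLOW(C) = {$, 1}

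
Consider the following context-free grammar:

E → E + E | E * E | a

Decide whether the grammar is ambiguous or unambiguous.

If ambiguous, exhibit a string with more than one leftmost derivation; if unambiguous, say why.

Ambiguous - the string 'a + a + a + a' has two distinct leftmost derivations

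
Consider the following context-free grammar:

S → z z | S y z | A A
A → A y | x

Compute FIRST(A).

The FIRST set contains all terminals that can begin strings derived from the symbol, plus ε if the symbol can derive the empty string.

We compute FIRST(A) using the standard algorithm.
FIRST(A) = {x}
FIRST(S) = {x, z}
Therefore, FIRST(A) = {x}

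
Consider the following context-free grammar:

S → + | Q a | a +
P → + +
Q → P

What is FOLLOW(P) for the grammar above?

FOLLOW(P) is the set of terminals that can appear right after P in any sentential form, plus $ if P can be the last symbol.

We compute FOLLOW(P) using the standard algorithm.
FOLLOW(S) starts with {$}.
FIRST(P) = {+}
FIRST(Q) = {+}
FIRST(S) = {+, a}
FOLLOW(P) = {a}
FOLLOW(Q) = {a}
FOLLOW(S) = {$}
Therefore, FOLLOW(P) = {a}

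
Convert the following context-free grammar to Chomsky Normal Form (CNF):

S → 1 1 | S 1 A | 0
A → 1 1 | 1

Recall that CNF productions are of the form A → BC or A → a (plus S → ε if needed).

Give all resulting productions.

T1 → 1; S → 0; A → 1; S → T1 T1; S → S X0; X0 → T1 A; A → T1 T1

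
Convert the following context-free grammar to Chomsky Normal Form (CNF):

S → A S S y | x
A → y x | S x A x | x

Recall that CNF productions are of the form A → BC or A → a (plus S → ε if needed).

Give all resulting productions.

TY → y; S → x; TX → x; A → x; S → A X0; X0 → S X1; X1 → S TY; A → TY TX; A → S X2; X2 → TX X3; X3 → A TX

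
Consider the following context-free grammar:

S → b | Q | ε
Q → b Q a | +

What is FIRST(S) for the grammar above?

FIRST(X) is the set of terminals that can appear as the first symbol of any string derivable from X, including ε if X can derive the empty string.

We compute FIRST(S) using the standard algorithm.
FIRST(Q) = {+, b}
FIRST(S) = {+, b, ε}
Therefore, FIRST(S) = {+, b, ε}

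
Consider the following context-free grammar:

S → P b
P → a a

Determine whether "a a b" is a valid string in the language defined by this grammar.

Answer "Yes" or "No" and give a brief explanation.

Yes - a valid derivation exists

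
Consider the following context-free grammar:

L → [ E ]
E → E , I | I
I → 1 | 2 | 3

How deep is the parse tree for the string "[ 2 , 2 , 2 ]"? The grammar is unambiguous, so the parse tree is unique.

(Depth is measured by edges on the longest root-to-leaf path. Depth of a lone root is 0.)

5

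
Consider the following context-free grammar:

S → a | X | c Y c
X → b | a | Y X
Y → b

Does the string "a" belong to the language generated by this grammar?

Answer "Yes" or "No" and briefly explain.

Yes - a valid derivation exists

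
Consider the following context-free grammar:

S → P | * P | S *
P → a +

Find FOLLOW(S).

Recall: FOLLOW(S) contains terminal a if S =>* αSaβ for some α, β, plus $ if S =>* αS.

We compute FOLLOW(S) using the standard algorithm.
FOLLOW(S) starts with {$}.
FIRST(P) = {a}
FIRST(S) = {*, a}
FOLLOW(P) = {$, *}
FOLLOW(S) = {$, *}
Therefore, FOLLOW(S) = {$, *}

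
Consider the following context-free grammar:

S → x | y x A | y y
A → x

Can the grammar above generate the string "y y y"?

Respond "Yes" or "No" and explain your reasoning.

No - no valid derivation exists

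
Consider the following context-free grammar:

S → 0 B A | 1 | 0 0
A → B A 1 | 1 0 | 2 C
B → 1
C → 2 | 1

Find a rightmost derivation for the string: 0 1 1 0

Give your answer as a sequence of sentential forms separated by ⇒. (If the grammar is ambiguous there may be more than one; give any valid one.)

S ⇒ 0 B A ⇒ 0 B 1 0 ⇒ 0 1 1 0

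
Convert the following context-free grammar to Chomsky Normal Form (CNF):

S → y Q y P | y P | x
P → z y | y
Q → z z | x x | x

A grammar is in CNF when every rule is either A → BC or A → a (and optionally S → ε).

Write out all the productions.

TY → y; S → x; TZ → z; P → y; TX → x; Q → x; S → TY X0; X0 → Q X1; X1 → TY P; S → TY P; P → TZ TY; Q → TZ TZ; Q → TX TX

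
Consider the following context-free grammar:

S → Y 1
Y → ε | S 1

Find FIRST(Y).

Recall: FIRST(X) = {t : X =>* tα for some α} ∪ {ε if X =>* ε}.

We compute FIRST(Y) using the standard algorithm.
FIRST(S) = {1}
FIRST(Y) = {1, ε}
Therefore, FIRST(Y) = {1, ε}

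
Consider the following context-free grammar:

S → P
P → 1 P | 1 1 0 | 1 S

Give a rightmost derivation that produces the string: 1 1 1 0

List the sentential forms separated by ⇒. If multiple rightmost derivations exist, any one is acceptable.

S ⇒ P ⇒ 1 P ⇒ 1 1 1 0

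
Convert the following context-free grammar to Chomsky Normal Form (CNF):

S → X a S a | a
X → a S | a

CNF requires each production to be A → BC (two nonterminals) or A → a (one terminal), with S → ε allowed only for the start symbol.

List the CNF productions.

TA → a; S → a; X → a; S → X X0; X0 → TA X1; X1 → S TA; X → TA S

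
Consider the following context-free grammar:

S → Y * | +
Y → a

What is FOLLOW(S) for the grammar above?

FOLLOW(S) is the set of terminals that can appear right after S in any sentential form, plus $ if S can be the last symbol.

We compute FOLLOW(S) using the standard algorithm.
FOLLOW(S) starts with {$}.
FIRST(S) = {+, a}
FIRST(Y) = {a}
FOLLOW(S) = {$}
FOLLOW(Y) = {*}
Therefore, FOLLOW(S) = {$}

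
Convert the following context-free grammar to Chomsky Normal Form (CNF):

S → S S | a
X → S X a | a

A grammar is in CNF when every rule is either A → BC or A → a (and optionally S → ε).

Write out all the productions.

S → a; TA → a; X → a; S → S S; X → S X0; X0 → X TA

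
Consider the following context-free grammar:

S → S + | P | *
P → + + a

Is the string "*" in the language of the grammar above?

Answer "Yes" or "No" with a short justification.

Yes - a valid derivation exists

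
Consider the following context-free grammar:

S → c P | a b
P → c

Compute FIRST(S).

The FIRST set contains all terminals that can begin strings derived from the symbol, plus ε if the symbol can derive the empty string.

We compute FIRST(S) using the standard algorithm.
FIRST(P) = {c}
FIRST(S) = {a, c}
Therefore, FIRST(S) = {a, c}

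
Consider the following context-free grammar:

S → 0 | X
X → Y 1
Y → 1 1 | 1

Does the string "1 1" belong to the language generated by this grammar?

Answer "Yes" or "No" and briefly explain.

Yes - a valid derivation exists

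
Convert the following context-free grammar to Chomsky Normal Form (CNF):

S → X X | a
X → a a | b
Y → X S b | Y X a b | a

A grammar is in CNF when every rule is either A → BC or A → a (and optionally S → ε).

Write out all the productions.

S → a; TA → a; X → b; TB → b; Y → a; S → X X; X → TA TA; Y → X X0; X0 → S TB; Y → Y X1; X1 → X X2; X2 → TA TB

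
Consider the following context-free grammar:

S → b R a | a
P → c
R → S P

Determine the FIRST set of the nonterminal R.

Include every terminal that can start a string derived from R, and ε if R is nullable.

We compute FIRST(R) using the standard algorithm.
FIRST(P) = {c}
FIRST(R) = {a, b}
FIRST(S) = {a, b}
Therefore, FIRST(R) = {a, b}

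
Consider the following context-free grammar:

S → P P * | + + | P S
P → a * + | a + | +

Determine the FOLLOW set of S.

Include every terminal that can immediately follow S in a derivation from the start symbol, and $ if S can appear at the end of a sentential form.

We compute FOLLOW(S) using the standard algorithm.
FOLLOW(S) starts with {$}.
FIRST(P) = {+, a}
FIRST(S) = {+, a}
FOLLOW(P) = {*, +, a}
FOLLOW(S) = {$}
Therefore, FOLLOW(S) = {$}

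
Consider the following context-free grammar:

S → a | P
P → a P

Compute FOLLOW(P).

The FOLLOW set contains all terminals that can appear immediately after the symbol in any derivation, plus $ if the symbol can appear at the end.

We compute FOLLOW(P) using the standard algorithm.
FOLLOW(S) starts with {$}.
FIRST(P) = {a}
FIRST(S) = {a}
FOLLOW(P) = {$}
FOLLOW(S) = {$}
Therefore, FOLLOW(P) = {$}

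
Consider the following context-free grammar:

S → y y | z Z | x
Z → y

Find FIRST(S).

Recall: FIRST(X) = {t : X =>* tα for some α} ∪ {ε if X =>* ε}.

We compute FIRST(S) using the standard algorithm.
FIRST(S) = {x, y, z}
FIRST(Z) = {y}
Therefore, FIRST(S) = {x, y, z}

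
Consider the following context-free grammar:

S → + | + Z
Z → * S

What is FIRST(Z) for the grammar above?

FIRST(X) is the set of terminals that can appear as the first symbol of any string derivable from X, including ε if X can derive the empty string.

We compute FIRST(Z) using the standard algorithm.
FIRST(S) = {+}
FIRST(Z) = {*}
Therefore, FIRST(Z) = {*}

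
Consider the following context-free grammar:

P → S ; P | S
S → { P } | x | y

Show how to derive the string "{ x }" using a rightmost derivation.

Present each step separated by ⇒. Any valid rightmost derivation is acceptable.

P ⇒ S ⇒ { P } ⇒ { S } ⇒ { x }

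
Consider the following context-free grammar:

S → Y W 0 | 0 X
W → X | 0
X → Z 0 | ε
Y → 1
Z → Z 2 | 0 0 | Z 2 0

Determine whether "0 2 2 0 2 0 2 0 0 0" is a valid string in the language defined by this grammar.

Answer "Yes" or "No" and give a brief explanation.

No - no valid derivation exists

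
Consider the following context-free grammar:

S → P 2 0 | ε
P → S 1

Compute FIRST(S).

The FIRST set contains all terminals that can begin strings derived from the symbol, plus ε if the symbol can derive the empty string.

We compute FIRST(S) using the standard algorithm.
FIRST(P) = {1}
FIRST(S) = {1, ε}
Therefore, FIRST(S) = {1, ε}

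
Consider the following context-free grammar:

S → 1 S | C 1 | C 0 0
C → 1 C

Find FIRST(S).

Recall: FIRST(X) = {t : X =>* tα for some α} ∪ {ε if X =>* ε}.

We compute FIRST(S) using the standard algorithm.
FIRST(C) = {1}
FIRST(S) = {1}
Therefore, FIRST(S) = {1}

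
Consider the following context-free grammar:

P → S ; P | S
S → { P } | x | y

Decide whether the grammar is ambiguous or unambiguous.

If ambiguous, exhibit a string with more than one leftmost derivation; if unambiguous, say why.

Unambiguous - every string in the language has a unique leftmost derivation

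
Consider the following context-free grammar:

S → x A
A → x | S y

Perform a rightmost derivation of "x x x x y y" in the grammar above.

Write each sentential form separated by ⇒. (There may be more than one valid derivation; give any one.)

S ⇒ x A ⇒ x S y ⇒ x x A y ⇒ x x S y y ⇒ x x x A y y ⇒ x x x x y y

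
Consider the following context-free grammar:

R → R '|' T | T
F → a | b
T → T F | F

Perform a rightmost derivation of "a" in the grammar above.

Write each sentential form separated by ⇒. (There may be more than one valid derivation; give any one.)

R ⇒ T ⇒ F ⇒ a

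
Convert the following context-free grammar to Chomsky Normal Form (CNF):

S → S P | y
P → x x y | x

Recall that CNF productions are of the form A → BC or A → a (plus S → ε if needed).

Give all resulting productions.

S → y; TX → x; TY → y; P → x; S → S P; P → TX X0; X0 → TX TY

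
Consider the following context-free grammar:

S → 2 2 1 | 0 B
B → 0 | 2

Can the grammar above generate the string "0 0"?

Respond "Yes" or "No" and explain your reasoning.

Yes - a valid derivation exists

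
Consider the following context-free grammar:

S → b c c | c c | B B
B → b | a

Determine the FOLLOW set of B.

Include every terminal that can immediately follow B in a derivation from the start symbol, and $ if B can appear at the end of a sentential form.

We compute FOLLOW(B) using the standard algorithm.
FOLLOW(S) starts with {$}.
FIRST(B) = {a, b}
FIRST(S) = {a, b, c}
FOLLOW(B) = {$, a, b}
FOLLOW(S) = {$}
Therefore, FOLLOW(B) = {$, a, b}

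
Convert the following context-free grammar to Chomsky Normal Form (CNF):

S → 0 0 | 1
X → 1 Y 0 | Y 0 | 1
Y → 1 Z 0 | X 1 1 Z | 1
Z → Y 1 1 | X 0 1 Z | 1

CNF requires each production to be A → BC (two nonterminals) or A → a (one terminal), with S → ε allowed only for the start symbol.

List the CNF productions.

T0 → 0; S → 1; T1 → 1; X → 1; Y → 1; Z → 1; S → T0 T0; X → T1 X0; X0 → Y T0; X → Y T0; Y → T1 X1; X1 → Z T0; Y → X X2; X2 → T1 X3; X3 → T1 Z; Z → Y X4; X4 → T1 T1; Z → X X5; X5 → T0 X6; X6 → T1 Z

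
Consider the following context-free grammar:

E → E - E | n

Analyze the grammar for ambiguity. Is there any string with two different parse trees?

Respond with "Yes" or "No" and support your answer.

Yes - the string 'n - n - n - n - n' has two distinct parse trees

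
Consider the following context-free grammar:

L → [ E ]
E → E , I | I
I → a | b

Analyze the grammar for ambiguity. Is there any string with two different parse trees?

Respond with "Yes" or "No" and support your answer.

No - the grammar is unambiguous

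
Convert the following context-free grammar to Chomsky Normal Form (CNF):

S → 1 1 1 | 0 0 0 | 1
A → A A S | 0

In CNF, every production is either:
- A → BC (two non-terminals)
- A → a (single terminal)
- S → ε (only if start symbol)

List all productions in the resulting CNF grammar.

T1 → 1; T0 → 0; S → 1; A → 0; S → T1 X0; X0 → T1 T1; S → T0 X1; X1 → T0 T0; A → A X2; X2 → A S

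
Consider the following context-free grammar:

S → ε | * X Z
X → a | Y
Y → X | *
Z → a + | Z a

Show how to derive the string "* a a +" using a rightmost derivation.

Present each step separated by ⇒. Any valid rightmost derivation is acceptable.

S ⇒ * X Z ⇒ * X a + ⇒ * a a +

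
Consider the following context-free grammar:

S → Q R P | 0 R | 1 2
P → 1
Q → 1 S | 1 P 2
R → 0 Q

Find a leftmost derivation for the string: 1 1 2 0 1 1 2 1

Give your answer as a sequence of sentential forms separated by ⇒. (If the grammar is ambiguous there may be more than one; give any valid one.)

S ⇒ Q R P ⇒ 1 P 2 R P ⇒ 1 1 2 R P ⇒ 1 1 2 0 Q P ⇒ 1 1 2 0 1 P 2 P ⇒ 1 1 2 0 1 1 2 P ⇒ 1 1 2 0 1 1 2 1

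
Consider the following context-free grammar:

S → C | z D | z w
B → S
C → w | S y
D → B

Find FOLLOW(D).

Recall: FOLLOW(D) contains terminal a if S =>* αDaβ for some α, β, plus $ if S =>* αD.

We compute FOLLOW(D) using the standard algorithm.
FOLLOW(S) starts with {$}.
FIRST(B) = {w, z}
FIRST(C) = {w, z}
FIRST(D) = {w, z}
FIRST(S) = {w, z}
FOLLOW(B) = {$, y}
FOLLOW(C) = {$, y}
FOLLOW(D) = {$, y}
FOLLOW(S) = {$, y}
Therefore, FOLLOW(D) = {$, y}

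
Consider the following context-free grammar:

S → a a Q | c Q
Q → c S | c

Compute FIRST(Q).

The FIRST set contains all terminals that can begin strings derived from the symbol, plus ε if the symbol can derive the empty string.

We compute FIRST(Q) using the standard algorithm.
FIRST(Q) = {c}
FIRST(S) = {a, c}
Therefore, FIRST(Q) = {c}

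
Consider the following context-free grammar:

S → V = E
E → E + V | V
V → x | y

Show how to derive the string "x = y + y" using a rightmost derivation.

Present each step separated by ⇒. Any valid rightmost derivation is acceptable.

S ⇒ V = E ⇒ V = E + V ⇒ V = E + y ⇒ V = V + y ⇒ V = y + y ⇒ x = y + y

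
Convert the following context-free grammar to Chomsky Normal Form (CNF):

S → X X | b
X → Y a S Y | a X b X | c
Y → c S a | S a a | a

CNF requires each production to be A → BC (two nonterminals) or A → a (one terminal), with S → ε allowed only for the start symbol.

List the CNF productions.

S → b; TA → a; TB → b; X → c; TC → c; Y → a; S → X X; X → Y X0; X0 → TA X1; X1 → S Y; X → TA X2; X2 → X X3; X3 → TB X; Y → TC X4; X4 → S TA; Y → S X5; X5 → TA TA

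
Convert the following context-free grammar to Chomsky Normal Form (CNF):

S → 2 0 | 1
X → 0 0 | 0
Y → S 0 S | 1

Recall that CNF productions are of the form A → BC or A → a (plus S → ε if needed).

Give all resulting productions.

T2 → 2; T0 → 0; S → 1; X → 0; Y → 1; S → T2 T0; X → T0 T0; Y → S X0; X0 → T0 S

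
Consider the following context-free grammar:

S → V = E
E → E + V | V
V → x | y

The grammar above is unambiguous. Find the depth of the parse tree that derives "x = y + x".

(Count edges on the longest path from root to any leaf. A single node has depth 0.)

4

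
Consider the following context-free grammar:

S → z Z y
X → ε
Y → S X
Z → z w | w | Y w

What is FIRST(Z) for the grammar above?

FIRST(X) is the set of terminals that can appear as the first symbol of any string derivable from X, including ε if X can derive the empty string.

We compute FIRST(Z) using the standard algorithm.
FIRST(S) = {z}
FIRST(X) = {ε}
FIRST(Y) = {z}
FIRST(Z) = {w, z}
Therefore, FIRST(Z) = {w, z}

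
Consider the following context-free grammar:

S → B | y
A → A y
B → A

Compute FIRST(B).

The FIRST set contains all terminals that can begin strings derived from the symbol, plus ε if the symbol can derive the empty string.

We compute FIRST(B) using the standard algorithm.
FIRST(A) = {}
FIRST(B) = {}
FIRST(S) = {y}
Therefore, FIRST(B) = {}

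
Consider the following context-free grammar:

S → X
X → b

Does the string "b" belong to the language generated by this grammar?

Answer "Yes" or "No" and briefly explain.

Yes - a valid derivation exists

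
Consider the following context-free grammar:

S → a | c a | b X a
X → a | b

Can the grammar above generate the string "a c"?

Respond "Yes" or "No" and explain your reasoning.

No - no valid derivation exists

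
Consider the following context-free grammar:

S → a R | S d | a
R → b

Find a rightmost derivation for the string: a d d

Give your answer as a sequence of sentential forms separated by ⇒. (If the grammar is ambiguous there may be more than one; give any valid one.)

S ⇒ S d ⇒ S d d ⇒ a d d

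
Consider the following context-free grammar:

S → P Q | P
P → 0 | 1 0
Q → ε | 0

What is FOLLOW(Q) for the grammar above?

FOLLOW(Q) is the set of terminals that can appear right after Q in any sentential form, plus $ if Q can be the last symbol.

We compute FOLLOW(Q) using the standard algorithm.
FOLLOW(S) starts with {$}.
FIRST(P) = {0, 1}
FIRST(Q) = {0, ε}
FIRST(S) = {0, 1}
FOLLOW(P) = {$, 0}
FOLLOW(Q) = {$}
FOLLOW(S) = {$}
Therefore, FOLLOW(Q) = {$}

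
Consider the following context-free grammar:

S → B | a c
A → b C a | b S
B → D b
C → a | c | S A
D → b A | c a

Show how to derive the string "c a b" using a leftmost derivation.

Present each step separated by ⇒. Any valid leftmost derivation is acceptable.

S ⇒ B ⇒ D b ⇒ c a b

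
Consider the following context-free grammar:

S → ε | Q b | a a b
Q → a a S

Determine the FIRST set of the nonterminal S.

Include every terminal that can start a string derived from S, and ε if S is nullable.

We compute FIRST(S) using the standard algorithm.
FIRST(Q) = {a}
FIRST(S) = {a, ε}
Therefore, FIRST(S) = {a, ε}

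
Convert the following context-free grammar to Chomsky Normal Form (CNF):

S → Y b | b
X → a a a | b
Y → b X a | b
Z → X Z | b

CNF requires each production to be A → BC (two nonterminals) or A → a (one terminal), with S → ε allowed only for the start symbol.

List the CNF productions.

TB → b; S → b; TA → a; X → b; Y → b; Z → b; S → Y TB; X → TA X0; X0 → TA TA; Y → TB X1; X1 → X TA; Z → X Z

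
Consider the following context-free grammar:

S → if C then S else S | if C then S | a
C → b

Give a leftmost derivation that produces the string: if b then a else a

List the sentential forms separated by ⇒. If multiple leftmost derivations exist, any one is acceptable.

S ⇒ if C then S else S ⇒ if b then S else S ⇒ if b then a else S ⇒ if b then a else a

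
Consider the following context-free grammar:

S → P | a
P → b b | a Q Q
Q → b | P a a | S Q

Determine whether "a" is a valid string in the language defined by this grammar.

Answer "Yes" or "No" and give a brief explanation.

Yes - a valid derivation exists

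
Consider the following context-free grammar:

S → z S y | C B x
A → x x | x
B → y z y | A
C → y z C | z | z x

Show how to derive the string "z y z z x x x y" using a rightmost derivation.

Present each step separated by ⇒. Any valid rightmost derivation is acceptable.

S ⇒ z S y ⇒ z C B x y ⇒ z C A x y ⇒ z C x x x y ⇒ z y z C x x x y ⇒ z y z z x x x y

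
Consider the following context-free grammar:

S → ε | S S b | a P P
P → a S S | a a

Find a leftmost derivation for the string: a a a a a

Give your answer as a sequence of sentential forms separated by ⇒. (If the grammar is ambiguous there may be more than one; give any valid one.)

S ⇒ a P P ⇒ a a a P ⇒ a a a a a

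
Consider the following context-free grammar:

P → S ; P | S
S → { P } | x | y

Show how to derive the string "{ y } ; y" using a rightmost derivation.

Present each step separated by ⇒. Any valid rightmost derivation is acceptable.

P ⇒ S ; P ⇒ S ; S ⇒ S ; y ⇒ { P } ; y ⇒ { S } ; y ⇒ { y } ; y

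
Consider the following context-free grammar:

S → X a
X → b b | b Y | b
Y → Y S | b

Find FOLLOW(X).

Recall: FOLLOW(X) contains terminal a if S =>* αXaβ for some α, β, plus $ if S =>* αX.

We compute FOLLOW(X) using the standard algorithm.
FOLLOW(S) starts with {$}.
FIRST(S) = {b}
FIRST(X) = {b}
FIRST(Y) = {b}
FOLLOW(S) = {$, a, b}
FOLLOW(X) = {a}
FOLLOW(Y) = {a, b}
Therefore, FOLLOW(X) = {a}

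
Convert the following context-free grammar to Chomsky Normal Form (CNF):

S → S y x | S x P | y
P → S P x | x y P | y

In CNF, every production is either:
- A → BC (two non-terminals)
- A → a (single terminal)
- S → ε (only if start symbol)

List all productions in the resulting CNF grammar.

TY → y; TX → x; S → y; P → y; S → S X0; X0 → TY TX; S → S X1; X1 → TX P; P → S X2; X2 → P TX; P → TX X3; X3 → TY P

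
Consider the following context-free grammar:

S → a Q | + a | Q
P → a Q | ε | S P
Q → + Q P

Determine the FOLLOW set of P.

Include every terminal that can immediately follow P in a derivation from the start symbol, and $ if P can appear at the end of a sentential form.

We compute FOLLOW(P) using the standard algorithm.
FOLLOW(S) starts with {$}.
FIRST(P) = {+, a, ε}
FIRST(Q) = {+}
FIRST(S) = {+, a}
FOLLOW(P) = {$, +, a}
FOLLOW(Q) = {$, +, a}
FOLLOW(S) = {$, +, a}
Therefore, FOLLOW(P) = {$, +, a}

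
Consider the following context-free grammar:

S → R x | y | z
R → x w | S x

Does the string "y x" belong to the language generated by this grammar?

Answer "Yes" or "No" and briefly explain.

No - no valid derivation exists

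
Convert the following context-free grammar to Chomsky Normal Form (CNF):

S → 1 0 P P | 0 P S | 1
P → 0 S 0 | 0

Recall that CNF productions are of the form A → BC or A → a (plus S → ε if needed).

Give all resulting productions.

T1 → 1; T0 → 0; S → 1; P → 0; S → T1 X0; X0 → T0 X1; X1 → P P; S → T0 X2; X2 → P S; P → T0 X3; X3 → S T0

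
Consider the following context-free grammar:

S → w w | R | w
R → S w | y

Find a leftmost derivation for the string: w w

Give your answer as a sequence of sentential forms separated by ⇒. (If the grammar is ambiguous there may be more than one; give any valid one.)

S ⇒ R ⇒ S w ⇒ w w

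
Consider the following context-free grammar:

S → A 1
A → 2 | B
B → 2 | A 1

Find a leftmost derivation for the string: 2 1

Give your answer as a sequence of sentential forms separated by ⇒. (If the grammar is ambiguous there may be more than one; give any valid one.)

S ⇒ A 1 ⇒ B 1 ⇒ 2 1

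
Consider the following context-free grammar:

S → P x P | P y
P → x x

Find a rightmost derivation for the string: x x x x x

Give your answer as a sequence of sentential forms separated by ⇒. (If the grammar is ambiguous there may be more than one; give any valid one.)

S ⇒ P x P ⇒ P x x x ⇒ x x x x x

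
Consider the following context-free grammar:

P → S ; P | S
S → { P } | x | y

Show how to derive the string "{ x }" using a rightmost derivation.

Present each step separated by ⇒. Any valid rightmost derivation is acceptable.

P ⇒ S ⇒ { P } ⇒ { S } ⇒ { x }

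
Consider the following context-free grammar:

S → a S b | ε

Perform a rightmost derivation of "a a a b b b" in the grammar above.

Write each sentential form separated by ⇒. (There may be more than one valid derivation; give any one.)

S ⇒ a S b ⇒ a a S b b ⇒ a a a S b b b ⇒ a a a b b b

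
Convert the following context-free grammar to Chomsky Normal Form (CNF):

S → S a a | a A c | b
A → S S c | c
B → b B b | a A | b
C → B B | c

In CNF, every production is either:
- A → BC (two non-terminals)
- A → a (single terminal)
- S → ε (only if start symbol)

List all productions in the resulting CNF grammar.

TA → a; TC → c; S → b; A → c; TB → b; B → b; C → c; S → S X0; X0 → TA TA; S → TA X1; X1 → A TC; A → S X2; X2 → S TC; B → TB X3; X3 → B TB; B → TA A; C → B B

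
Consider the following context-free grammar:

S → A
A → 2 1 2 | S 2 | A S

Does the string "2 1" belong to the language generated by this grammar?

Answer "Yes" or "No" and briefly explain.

No - no valid derivation exists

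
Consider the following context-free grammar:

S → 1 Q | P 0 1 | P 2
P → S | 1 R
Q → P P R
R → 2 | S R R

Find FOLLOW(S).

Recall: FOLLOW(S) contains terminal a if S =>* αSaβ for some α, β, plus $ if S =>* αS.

We compute FOLLOW(S) using the standard algorithm.
FOLLOW(S) starts with {$}.
FIRST(P) = {1}
FIRST(Q) = {1}
FIRST(R) = {1, 2}
FIRST(S) = {1}
FOLLOW(P) = {0, 1, 2}
FOLLOW(Q) = {$, 0, 1, 2}
FOLLOW(R) = {$, 0, 1, 2}
FOLLOW(S) = {$, 0, 1, 2}
Therefore, FOLLOW(S) = {$, 0, 1, 2}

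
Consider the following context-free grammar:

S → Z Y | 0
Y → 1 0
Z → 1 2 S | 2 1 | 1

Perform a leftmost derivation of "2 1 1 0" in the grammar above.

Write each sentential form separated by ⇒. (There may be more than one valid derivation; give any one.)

S ⇒ Z Y ⇒ 2 1 Y ⇒ 2 1 1 0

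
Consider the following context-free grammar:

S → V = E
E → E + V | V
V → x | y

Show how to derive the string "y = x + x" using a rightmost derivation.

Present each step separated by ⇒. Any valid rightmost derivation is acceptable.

S ⇒ V = E ⇒ V = E + V ⇒ V = E + x ⇒ V = V + x ⇒ V = x + x ⇒ y = x + x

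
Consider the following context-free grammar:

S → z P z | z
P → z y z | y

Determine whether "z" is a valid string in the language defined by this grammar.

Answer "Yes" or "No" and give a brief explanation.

Yes - a valid derivation exists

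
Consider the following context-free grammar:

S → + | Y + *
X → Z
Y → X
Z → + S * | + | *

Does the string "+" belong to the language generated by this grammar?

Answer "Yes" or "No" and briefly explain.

Yes - a valid derivation exists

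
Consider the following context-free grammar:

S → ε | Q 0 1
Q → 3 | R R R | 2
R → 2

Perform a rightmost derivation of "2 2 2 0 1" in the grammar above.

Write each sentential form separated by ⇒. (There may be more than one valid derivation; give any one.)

S ⇒ Q 0 1 ⇒ R R R 0 1 ⇒ R R 2 0 1 ⇒ R 2 2 0 1 ⇒ 2 2 2 0 1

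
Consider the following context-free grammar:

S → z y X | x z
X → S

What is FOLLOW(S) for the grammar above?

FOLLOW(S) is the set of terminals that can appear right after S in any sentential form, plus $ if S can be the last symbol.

We compute FOLLOW(S) using the standard algorithm.
FOLLOW(S) starts with {$}.
FIRST(S) = {x, z}
FIRST(X) = {x, z}
FOLLOW(S) = {$}
FOLLOW(X) = {$}
Therefore, FOLLOW(S) = {$}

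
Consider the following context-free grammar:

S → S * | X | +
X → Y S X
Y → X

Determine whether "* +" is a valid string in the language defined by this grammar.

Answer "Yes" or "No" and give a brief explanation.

No - no valid derivation exists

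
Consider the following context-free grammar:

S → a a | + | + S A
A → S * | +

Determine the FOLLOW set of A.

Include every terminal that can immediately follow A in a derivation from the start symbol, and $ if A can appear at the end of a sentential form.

We compute FOLLOW(A) using the standard algorithm.
FOLLOW(S) starts with {$}.
FIRST(A) = {+, a}
FIRST(S) = {+, a}
FOLLOW(A) = {$, *, +, a}
FOLLOW(S) = {$, *, +, a}
Therefore, FOLLOW(A) = {$, *, +, a}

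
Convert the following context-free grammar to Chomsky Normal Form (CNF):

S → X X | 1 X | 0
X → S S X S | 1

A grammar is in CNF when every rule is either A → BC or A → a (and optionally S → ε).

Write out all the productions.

T1 → 1; S → 0; X → 1; S → X X; S → T1 X; X → S X0; X0 → S X1; X1 → X S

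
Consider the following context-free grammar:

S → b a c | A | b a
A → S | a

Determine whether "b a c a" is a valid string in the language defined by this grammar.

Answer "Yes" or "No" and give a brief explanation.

No - no valid derivation exists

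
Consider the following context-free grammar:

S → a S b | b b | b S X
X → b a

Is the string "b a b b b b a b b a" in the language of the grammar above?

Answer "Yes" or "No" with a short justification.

Yes - a valid derivation exists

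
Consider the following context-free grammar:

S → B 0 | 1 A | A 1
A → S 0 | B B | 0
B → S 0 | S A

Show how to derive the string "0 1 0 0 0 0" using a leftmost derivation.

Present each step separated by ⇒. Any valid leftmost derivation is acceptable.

S ⇒ B 0 ⇒ S 0 0 ⇒ B 0 0 0 ⇒ S 0 0 0 0 ⇒ A 1 0 0 0 0 ⇒ 0 1 0 0 0 0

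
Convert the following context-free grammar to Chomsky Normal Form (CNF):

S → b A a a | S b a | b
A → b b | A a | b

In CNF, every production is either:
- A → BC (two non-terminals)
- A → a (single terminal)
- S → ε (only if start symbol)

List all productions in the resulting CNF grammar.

TB → b; TA → a; S → b; A → b; S → TB X0; X0 → A X1; X1 → TA TA; S → S X2; X2 → TB TA; A → TB TB; A → A TA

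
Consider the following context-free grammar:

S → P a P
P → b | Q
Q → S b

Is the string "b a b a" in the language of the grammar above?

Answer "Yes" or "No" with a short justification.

No - no valid derivation exists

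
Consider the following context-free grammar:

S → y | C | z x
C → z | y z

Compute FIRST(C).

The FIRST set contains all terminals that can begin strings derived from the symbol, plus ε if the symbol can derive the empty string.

We compute FIRST(C) using the standard algorithm.
FIRST(C) = {y, z}
FIRST(S) = {y, z}
Therefore, FIRST(C) = {y, z}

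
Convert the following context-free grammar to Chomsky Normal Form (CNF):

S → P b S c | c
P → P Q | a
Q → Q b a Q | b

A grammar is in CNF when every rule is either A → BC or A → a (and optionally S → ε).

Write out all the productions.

TB → b; TC → c; S → c; P → a; TA → a; Q → b; S → P X0; X0 → TB X1; X1 → S TC; P → P Q; Q → Q X2; X2 → TB X3; X3 → TA Q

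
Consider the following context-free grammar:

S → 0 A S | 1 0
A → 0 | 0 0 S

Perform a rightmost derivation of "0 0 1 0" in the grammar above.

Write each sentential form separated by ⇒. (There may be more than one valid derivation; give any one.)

S ⇒ 0 A S ⇒ 0 A 1 0 ⇒ 0 0 1 0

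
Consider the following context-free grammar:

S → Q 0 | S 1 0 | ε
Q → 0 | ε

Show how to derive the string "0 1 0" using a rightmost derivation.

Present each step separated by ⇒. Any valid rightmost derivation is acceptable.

S ⇒ S 1 0 ⇒ Q 0 1 0 ⇒ 0 1 0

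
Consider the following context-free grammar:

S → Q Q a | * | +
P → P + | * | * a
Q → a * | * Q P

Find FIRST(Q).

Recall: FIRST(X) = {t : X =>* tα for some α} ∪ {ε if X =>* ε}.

We compute FIRST(Q) using the standard algorithm.
FIRST(P) = {*}
FIRST(Q) = {*, a}
FIRST(S) = {*, +, a}
Therefore, FIRST(Q) = {*, a}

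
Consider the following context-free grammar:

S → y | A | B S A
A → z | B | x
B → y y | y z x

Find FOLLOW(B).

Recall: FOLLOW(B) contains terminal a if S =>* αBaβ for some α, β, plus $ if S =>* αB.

We compute FOLLOW(B) using the standard algorithm.
FOLLOW(S) starts with {$}.
FIRST(A) = {x, y, z}
FIRST(B) = {y}
FIRST(S) = {x, y, z}
FOLLOW(A) = {$, x, y, z}
FOLLOW(B) = {$, x, y, z}
FOLLOW(S) = {$, x, y, z}
Therefore, FOLLOW(B) = {$, x, y, z}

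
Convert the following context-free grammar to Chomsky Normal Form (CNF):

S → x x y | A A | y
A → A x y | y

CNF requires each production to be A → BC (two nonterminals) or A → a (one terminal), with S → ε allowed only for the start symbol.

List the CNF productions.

TX → x; TY → y; S → y; A → y; S → TX X0; X0 → TX TY; S → A A; A → A X1; X1 → TX TY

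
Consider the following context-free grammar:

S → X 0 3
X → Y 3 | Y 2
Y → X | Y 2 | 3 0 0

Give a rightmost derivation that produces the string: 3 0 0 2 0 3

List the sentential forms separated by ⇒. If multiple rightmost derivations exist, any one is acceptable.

S ⇒ X 0 3 ⇒ Y 2 0 3 ⇒ 3 0 0 2 0 3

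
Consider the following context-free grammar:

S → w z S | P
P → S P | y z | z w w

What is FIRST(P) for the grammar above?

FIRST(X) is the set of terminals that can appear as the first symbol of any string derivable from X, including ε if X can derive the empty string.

We compute FIRST(P) using the standard algorithm.
FIRST(P) = {w, y, z}
FIRST(S) = {w, y, z}
Therefore, FIRST(P) = {w, y, z}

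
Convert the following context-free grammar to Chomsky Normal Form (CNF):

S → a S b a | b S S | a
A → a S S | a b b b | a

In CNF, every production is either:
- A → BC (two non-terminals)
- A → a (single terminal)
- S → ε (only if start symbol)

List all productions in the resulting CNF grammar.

TA → a; TB → b; S → a; A → a; S → TA X0; X0 → S X1; X1 → TB TA; S → TB X2; X2 → S S; A → TA X3; X3 → S S; A → TA X4; X4 → TB X5; X5 → TB TB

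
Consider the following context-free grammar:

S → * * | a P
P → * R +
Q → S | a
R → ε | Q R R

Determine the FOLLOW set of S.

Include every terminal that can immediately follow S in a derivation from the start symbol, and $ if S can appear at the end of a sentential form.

We compute FOLLOW(S) using the standard algorithm.
FOLLOW(S) starts with {$}.
FIRST(P) = {*}
FIRST(Q) = {*, a}
FIRST(R) = {*, a, ε}
FIRST(S) = {*, a}
FOLLOW(P) = {$, *, +, a}
FOLLOW(Q) = {*, +, a}
FOLLOW(R) = {*, +, a}
FOLLOW(S) = {$, *, +, a}
Therefore, FOLLOW(S) = {$, *, +, a}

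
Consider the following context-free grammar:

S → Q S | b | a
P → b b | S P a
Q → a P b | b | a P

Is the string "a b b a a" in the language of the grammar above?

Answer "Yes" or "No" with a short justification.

No - no valid derivation exists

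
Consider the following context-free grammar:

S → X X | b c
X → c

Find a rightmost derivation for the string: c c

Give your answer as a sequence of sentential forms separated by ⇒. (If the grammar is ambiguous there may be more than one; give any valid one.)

S ⇒ X X ⇒ X c ⇒ c c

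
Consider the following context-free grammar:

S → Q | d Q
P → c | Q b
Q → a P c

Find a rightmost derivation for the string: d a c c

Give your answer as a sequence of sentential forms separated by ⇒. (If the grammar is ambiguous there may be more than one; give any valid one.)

S ⇒ d Q ⇒ d a P c ⇒ d a c c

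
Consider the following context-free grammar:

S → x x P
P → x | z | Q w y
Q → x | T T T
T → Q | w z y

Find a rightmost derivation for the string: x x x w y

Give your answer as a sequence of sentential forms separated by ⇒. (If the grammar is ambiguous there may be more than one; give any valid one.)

S ⇒ x x P ⇒ x x Q w y ⇒ x x x w y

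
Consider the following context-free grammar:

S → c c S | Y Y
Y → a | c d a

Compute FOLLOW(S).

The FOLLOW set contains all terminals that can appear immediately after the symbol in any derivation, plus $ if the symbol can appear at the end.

We compute FOLLOW(S) using the standard algorithm.
FOLLOW(S) starts with {$}.
FIRST(S) = {a, c}
FIRST(Y) = {a, c}
FOLLOW(S) = {$}
FOLLOW(Y) = {$, a, c}
Therefore, FOLLOW(S) = {$}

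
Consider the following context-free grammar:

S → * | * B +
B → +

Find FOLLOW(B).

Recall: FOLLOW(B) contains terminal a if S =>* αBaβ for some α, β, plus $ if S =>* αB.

We compute FOLLOW(B) using the standard algorithm.
FOLLOW(S) starts with {$}.
FIRST(B) = {+}
FIRST(S) = {*}
FOLLOW(B) = {+}
FOLLOW(S) = {$}
Therefore, FOLLOW(B) = {+}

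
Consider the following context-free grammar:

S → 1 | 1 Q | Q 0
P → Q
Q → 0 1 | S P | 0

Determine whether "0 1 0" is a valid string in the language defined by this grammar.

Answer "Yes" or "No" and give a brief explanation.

Yes - a valid derivation exists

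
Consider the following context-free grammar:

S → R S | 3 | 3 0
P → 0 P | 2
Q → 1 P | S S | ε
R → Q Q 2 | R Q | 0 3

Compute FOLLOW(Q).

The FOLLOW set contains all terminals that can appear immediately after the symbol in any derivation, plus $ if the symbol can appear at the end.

We compute FOLLOW(Q) using the standard algorithm.
FOLLOW(S) starts with {$}.
FIRST(P) = {0, 2}
FIRST(Q) = {0, 1, 2, 3, ε}
FIRST(R) = {0, 1, 2, 3}
FIRST(S) = {0, 1, 2, 3}
FOLLOW(P) = {0, 1, 2, 3}
FOLLOW(Q) = {0, 1, 2, 3}
FOLLOW(R) = {0, 1, 2, 3}
FOLLOW(S) = {$, 0, 1, 2, 3}
Therefore, FOLLOW(Q) = {0, 1, 2, 3}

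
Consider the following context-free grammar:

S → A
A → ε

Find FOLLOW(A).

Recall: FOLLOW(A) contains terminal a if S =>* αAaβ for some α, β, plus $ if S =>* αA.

We compute FOLLOW(A) using the standard algorithm.
FOLLOW(S) starts with {$}.
FIRST(A) = {ε}
FIRST(S) = {ε}
FOLLOW(A) = {$}
FOLLOW(S) = {$}
Therefore, FOLLOW(A) = {$}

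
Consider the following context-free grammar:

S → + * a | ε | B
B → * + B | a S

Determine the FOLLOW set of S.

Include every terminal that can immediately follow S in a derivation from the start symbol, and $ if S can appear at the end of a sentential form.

We compute FOLLOW(S) using the standard algorithm.
FOLLOW(S) starts with {$}.
FIRST(B) = {*, a}
FIRST(S) = {*, +, a, ε}
FOLLOW(B) = {$}
FOLLOW(S) = {$}
Therefore, FOLLOW(S) = {$}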